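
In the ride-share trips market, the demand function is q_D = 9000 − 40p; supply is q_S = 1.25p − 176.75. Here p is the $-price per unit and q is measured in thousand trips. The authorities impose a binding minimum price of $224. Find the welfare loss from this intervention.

In inverse form: demand p = 225 − 0.025q, supply p = 141.4 + 0.8q.
Competitive equilibrium: 225 − 0.025q = 141.4 + 0.8q → q* = 101.3333, p* = 222.4667.
At the floor p = 224, quantity demanded = (225 − 224)/0.025 = 40.
Sellers' marginal cost at q' = 40: 141.4 + 0.8·40 = 173.4.
Δq = 101.3333 − 40 = 61.3333; wedge = 224 − 173.4 = 50.6.
Deadweight loss = ½ × 61.3333 × 50.6 = $1551.73 thousand.

$1551.73 thousand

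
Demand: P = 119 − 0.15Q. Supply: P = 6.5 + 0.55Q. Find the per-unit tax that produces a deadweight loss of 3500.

70

Competitive equilibrium: 119 − 0.15Q = 6.5 + 0.55Q → Q* = 160.7143, P* = 94.8929.
A tax t gives ΔQ = t/0.7 and wedge t, so DWL = t²/1.4.
t²/1.4 = 3500 → t² = 4900 → t = 70.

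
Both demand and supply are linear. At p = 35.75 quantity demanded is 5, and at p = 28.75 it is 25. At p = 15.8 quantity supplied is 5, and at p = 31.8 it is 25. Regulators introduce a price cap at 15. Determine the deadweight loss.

Demand slope = (28.75 − 35.75)/(25 − 5) = −0.35, so p = 37.5 − 0.35q.
Supply slope = (31.8 − 15.8)/(25 − 5) = 0.8, so p = 11.8 + 0.8q.
Competitive equilibrium: 37.5 − 0.35q = 11.8 + 0.8q → q* = 22.3478, p* = 29.6783.
At the ceiling p = 15, quantity supplied = (15 − 11.8)/0.8 = 4.
Willingness to pay at q' = 4: 37.5 − 0.35·4 = 36.1.
Δq = 22.3478 − 4 = 18.3478; wedge = 36.1 − 15 = 21.1.
Deadweight loss = ½ × 18.3478 × 21.1 = 193.57.

193.57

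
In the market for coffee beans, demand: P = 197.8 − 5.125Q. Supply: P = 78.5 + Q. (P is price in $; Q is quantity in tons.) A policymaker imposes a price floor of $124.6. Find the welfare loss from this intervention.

Competitive equilibrium: 197.8 − 5.125Q = 78.5 + Q → Q* = 19.4776, P* = 97.9776.
At the floor P = 124.6, quantity demanded = (197.8 − 124.6)/5.125 = 14.2829.
Sellers' marginal cost at Q' = 14.2829: 78.5 + 1·14.2829 = 92.7829.
ΔQ = 19.4776 − 14.2829 = 5.1947; wedge = 124.6 − 92.7829 = 31.8171.
Welfare loss = ½ × 5.1947 × 31.8171 = $82.64.

$82.64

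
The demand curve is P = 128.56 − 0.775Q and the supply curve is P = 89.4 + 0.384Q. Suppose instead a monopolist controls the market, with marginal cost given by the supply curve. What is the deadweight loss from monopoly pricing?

Competitive equilibrium: 128.56 − 0.775Q = 89.4 + 0.384Q → Q* = 33.7877, P* = 102.3745.
Marginal revenue: MR = 128.56 − 1.55Q. Set MR = MC: 128.56 − 1.55Q = 89.4 + 0.384Q → Q_m = 20.2482.
Price P_m = 128.56 − 0.775·20.2482 = 112.8676; MC(Q_m) = 89.4 + 0.384·20.2482 = 97.1753.
Competitive Q* = 33.7877, so ΔQ = 13.5395; wedge = 112.8676 − 97.1753 = 15.6923.
DWL = ½ × 13.5395 × 15.6923 = 106.23.

106.23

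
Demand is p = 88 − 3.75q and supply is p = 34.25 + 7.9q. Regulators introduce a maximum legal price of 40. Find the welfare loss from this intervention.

Competitive equilibrium: 88 − 3.75q = 34.25 + 7.9q → q* = 4.6137, p* = 70.6985.
At the ceiling p = 40, quantity supplied = (40 − 34.25)/7.9 = 0.7278.
Willingness to pay at q' = 0.7278: 88 − 3.75·0.7278 = 85.2708.
Δq = 4.6137 − 0.7278 = 3.8859; wedge = 85.2708 − 40 = 45.2708.
DWL = ½ × 3.8859 × 45.2708 = 87.96.

87.96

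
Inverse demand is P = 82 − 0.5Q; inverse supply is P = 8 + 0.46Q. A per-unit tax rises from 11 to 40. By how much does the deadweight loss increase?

Competitive equilibrium: 82 − 0.5Q = 8 + 0.46Q → Q* = 77.0833, P* = 43.4583.
For a per-unit tax t: ΔQ = t/0.96, so DWL = ½·t·(t/0.96) = t²/1.92.
At t = 11: DWL = 63.021. At t = 40: DWL = 833.333.
Increase = 833.333 − 63.021 = 770.31.

770.31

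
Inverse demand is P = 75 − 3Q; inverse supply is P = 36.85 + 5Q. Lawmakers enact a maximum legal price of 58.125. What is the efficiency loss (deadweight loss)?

1.06

Competitive equilibrium: 75 − 3Q = 36.85 + 5Q → Q* = 4.7688, P* = 60.6938.
At the ceiling P = 58.125, quantity supplied = (58.125 − 36.85)/5 = 4.255.
Willingness to pay at Q' = 4.255: 75 − 3·4.255 = 62.235.
ΔQ = 4.7688 − 4.255 = 0.5138; wedge = 62.235 − 58.125 = 4.11.
Deadweight loss = ½ × 0.5138 × 4.11 = 1.06.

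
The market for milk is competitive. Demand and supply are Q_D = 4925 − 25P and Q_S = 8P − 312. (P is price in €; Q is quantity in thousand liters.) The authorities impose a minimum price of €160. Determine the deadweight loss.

In inverse form: demand P = 197 − 0.04Q, supply P = 39 + 0.125Q.
Competitive equilibrium: 197 − 0.04Q = 39 + 0.125Q → Q* = 957.5758, P* = 158.697.
At the floor P = 160, quantity demanded = (197 − 160)/0.04 = 925.
Sellers' marginal cost at Q' = 925: 39 + 0.125·925 = 154.625.
ΔQ = 957.5758 − 925 = 32.5758; wedge = 160 − 154.625 = 5.375.
Deadweight loss = ½ × 32.5758 × 5.375 = €87.55 thousand.

€87.55 thousand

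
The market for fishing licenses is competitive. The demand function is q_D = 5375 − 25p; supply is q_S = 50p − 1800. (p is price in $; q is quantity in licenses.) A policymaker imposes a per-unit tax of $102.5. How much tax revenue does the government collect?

$130687.50

In inverse form: demand p = 215 − 0.04q, supply p = 36 + 0.02q.
Competitive equilibrium: 215 − 0.04q = 36 + 0.02q → q* = 2983.3333, p* = 95.6667.
With the tax, the buyer price exceeds the seller price by 102.5: (215 − 0.04q) − (36 + 0.02q) = 102.5 → q' = 1275.
Tax revenue = 102.5 × 1275 = $130687.50.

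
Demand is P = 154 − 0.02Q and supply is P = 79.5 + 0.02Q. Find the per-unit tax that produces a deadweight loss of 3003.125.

15.5

Competitive equilibrium: 154 − 0.02Q = 79.5 + 0.02Q → Q* = 1862.5, P* = 116.75.
A tax t gives ΔQ = t/0.04 and wedge t, so DWL = t²/0.08.
t²/0.08 = 3003.125 → t² = 240.25 → t = 15.5.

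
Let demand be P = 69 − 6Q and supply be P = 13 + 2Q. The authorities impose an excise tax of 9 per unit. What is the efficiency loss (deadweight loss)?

5.06

Competitive equilibrium: 69 − 6Q = 13 + 2Q → Q* = 7, P* = 27.
With the tax, the buyer price exceeds the seller price by 9: (69 − 6Q) − (13 + 2Q) = 9 → Q' = 5.875.
ΔQ = 7 − 5.875 = 1.125; the wedge equals the tax, 9.
Deadweight loss = ½ × 1.125 × 9 = 5.06.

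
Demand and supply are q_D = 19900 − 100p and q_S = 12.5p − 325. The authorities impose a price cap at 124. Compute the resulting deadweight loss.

In inverse form: demand p = 199 − 0.01q, supply p = 26 + 0.08q.
Competitive equilibrium: 199 − 0.01q = 26 + 0.08q → q* = 1922.2222, p* = 179.7778.
At the ceiling p = 124, quantity supplied = (124 − 26)/0.08 = 1225.
Willingness to pay at q' = 1225: 199 − 0.01·1225 = 186.75.
Δq = 1922.2222 − 1225 = 697.2222; wedge = 186.75 − 124 = 62.75.
Deadweight loss = ½ × 697.2222 × 62.75 = 21875.35.

21875.35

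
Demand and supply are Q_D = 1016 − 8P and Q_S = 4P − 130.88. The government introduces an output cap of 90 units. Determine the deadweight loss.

In inverse form: demand P = 127 − 0.125Q, supply P = 32.72 + 0.25Q.
Competitive equilibrium: 127 − 0.125Q = 32.72 + 0.25Q → Q* = 251.4133, P* = 95.5733.
At Q = 90: demand price = 127 − 0.125·90 = 115.75; supply price = 32.72 + 0.25·90 = 55.22.
ΔQ = 251.4133 − 90 = 161.4133; wedge = 115.75 − 55.22 = 60.53.
The triangle = ½ × 161.4133 × 60.53 = 4885.17.

4885.17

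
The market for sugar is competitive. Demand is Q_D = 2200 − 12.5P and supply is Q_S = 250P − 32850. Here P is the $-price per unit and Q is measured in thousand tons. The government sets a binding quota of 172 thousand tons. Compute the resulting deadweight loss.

In inverse form: demand P = 176 − 0.08Q, supply P = 131.4 + 0.004Q.
Competitive equilibrium: 176 − 0.08Q = 131.4 + 0.004Q → Q* = 530.9524, P* = 133.5238.
At Q = 172: demand price = 176 − 0.08·172 = 162.24; supply price = 131.4 + 0.004·172 = 132.088.
ΔQ = 530.9524 − 172 = 358.9524; wedge = 162.24 − 132.088 = 30.152.
DWL = ½ × 358.9524 × 30.152 = $5411.57 thousand.

$5411.57 thousand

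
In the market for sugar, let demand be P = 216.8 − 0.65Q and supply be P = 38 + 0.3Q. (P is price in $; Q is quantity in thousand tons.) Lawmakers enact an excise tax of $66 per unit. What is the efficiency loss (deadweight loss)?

Competitive equilibrium: 216.8 − 0.65Q = 38 + 0.3Q → Q* = 188.2105, P* = 94.4632.
With the tax, the buyer price exceeds the seller price by 66: (216.8 − 0.65Q) − (38 + 0.3Q) = 66 → Q' = 118.7368.
ΔQ = 188.2105 − 118.7368 = 69.4737; the wedge equals the tax, 66.
The triangle = ½ × 69.4737 × 66 = $2292.63 thousand.

$2292.63 thousand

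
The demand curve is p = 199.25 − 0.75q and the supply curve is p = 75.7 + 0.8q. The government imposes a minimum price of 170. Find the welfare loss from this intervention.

Competitive equilibrium: 199.25 − 0.75q = 75.7 + 0.8q → q* = 79.7097, p* = 139.4677.
At the floor p = 170, quantity demanded = (199.25 − 170)/0.75 = 39.
Sellers' marginal cost at q' = 39: 75.7 + 0.8·39 = 106.9.
Δq = 79.7097 − 39 = 40.7097; wedge = 170 − 106.9 = 63.1.
Welfare loss = ½ × 40.7097 × 63.1 = 1284.39.

1284.39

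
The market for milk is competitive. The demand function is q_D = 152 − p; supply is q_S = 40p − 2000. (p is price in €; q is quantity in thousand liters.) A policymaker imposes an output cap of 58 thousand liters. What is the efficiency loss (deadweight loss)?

€883.17 thousand

In inverse form: demand p = 152 − q, supply p = 50 + 0.025q.
Competitive equilibrium: 152 − q = 50 + 0.025q → q* = 99.5122, p* = 52.4878.
At q = 58: demand price = 152 − 1·58 = 94; supply price = 50 + 0.025·58 = 51.45.
Δq = 99.5122 − 58 = 41.5122; wedge = 94 − 51.45 = 42.55.
DWL = ½ × 41.5122 × 42.55 = €883.17 thousand.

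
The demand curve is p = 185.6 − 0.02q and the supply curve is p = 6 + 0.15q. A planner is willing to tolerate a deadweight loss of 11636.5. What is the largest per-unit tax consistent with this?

62.9

Competitive equilibrium: 185.6 − 0.02q = 6 + 0.15q → q* = 1056.4706, p* = 164.4706.
A tax t gives Δq = t/0.17 and wedge t, so DWL = t²/0.34.
t²/0.34 = 11636.5 → t² = 3956.41 → t = 62.9.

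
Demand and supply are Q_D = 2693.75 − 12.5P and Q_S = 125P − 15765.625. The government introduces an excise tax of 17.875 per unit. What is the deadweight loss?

In inverse form: demand P = 215.5 − 0.08Q, supply P = 126.125 + 0.008Q.
Competitive equilibrium: 215.5 − 0.08Q = 126.125 + 0.008Q → Q* = 1015.625, P* = 134.25.
With the tax, the buyer price exceeds the seller price by 17.875: (215.5 − 0.08Q) − (126.125 + 0.008Q) = 17.875 → Q' = 812.5.
ΔQ = 1015.625 − 812.5 = 203.125; the wedge equals the tax, 17.875.
The triangle = ½ × 203.125 × 17.875 = 1815.43.

1815.43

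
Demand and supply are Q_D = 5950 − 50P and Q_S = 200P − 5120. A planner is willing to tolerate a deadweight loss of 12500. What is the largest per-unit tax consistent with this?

In inverse form: demand P = 119 − 0.02Q, supply P = 25.6 + 0.005Q.
Competitive equilibrium: 119 − 0.02Q = 25.6 + 0.005Q → Q* = 3736, P* = 44.28.
A tax t gives ΔQ = t/0.025 and wedge t, so DWL = t²/0.05.
t²/0.05 = 12500 → t² = 625 → t = 25.

25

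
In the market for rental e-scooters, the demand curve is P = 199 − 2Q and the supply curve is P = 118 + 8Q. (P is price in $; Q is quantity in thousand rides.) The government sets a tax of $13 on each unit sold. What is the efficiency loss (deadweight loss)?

Competitive equilibrium: 199 − 2Q = 118 + 8Q → Q* = 8.1, P* = 182.8.
With the tax, the buyer price exceeds the seller price by 13: (199 − 2Q) − (118 + 8Q) = 13 → Q' = 6.8.
ΔQ = 8.1 − 6.8 = 1.3; the wedge equals the tax, 13.
Welfare loss = ½ × 1.3 × 13 = $8.45 thousand.

$8.45 thousand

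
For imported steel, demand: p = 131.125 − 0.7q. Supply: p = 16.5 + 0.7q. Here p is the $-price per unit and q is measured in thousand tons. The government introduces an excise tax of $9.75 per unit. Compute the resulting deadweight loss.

$33.95 thousand

Competitive equilibrium: 131.125 − 0.7q = 16.5 + 0.7q → q* = 81.875, p* = 73.8125.
With the tax, the buyer price exceeds the seller price by 9.75: (131.125 − 0.7q) − (16.5 + 0.7q) = 9.75 → q' = 74.9107.
Δq = 81.875 − 74.9107 = 6.9643; the wedge equals the tax, 9.75.
Welfare loss = ½ × 6.9643 × 9.75 = $33.95 thousand.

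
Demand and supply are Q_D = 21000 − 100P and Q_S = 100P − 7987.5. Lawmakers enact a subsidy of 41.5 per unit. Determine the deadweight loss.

In inverse form: demand P = 210 − 0.01Q, supply P = 79.875 + 0.01Q.
Competitive equilibrium: 210 − 0.01Q = 79.875 + 0.01Q → Q* = 6506.25, P* = 144.9375.
The subsidy lowers effective supply by 41.5: P = 38.375 + 0.01Q.
New quantity: 210 − 0.01Q = 38.375 + 0.01Q → Q' = 8581.25.
Overproduction ΔQ = 8581.25 − 6506.25 = 2075; wedge = subsidy = 41.5.
The triangle = ½ × 2075 × 41.5 = 43056.25.

43056.25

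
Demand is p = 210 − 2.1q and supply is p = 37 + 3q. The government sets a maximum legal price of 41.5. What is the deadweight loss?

Competitive equilibrium: 210 − 2.1q = 37 + 3q → q* = 33.92157, p* = 138.76471.
At the ceiling p = 41.5, quantity supplied = (41.5 − 37)/3 = 1.5.
Willingness to pay at q' = 1.5: 210 − 2.1·1.5 = 206.85.
Δq = 33.92157 − 1.5 = 32.42157; wedge = 206.85 − 41.5 = 165.35.
DWL = ½ × 32.42157 × 165.35 = 2680.45.

2680.45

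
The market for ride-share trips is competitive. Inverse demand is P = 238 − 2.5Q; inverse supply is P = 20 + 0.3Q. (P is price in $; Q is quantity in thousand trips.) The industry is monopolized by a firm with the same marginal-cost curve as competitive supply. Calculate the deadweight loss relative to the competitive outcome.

$1888.22 thousand

Competitive equilibrium: 238 − 2.5Q = 20 + 0.3Q → Q* = 77.8571, P* = 43.3571.
Marginal revenue: MR = 238 − 5Q. Set MR = MC: 238 − 5Q = 20 + 0.3Q → Q_m = 41.1321.
Price P_m = 238 − 2.5·41.1321 = 135.1698; MC(Q_m) = 20 + 0.3·41.1321 = 32.3396.
Competitive Q* = 77.8571, so ΔQ = 36.725; wedge = 135.1698 − 32.3396 = 102.8302.
Welfare loss = ½ × 36.725 × 102.8302 = $1888.22 thousand.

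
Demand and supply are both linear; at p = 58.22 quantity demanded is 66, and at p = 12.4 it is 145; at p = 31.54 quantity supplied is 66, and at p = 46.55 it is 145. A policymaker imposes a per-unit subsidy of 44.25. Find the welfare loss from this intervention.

Demand slope = (12.4 − 58.22)/(145 − 66) = −0.58, so p = 96.5 − 0.58q.
Supply slope = (46.55 − 31.54)/(145 − 66) = 0.19, so p = 19 + 0.19q.
Competitive equilibrium: 96.5 − 0.58q = 19 + 0.19q → q* = 100.6494, p* = 38.1234.
The subsidy lowers effective supply by 44.25: p = 0.19q − 25.25.
New quantity: 96.5 − 0.58q = 0.19q − 25.25 → q' = 158.1169.
Overproduction Δq = 158.1169 − 100.6494 = 57.4675; wedge = subsidy = 44.25.
DWL = ½ × 57.4675 × 44.25 = 1271.47.

1271.47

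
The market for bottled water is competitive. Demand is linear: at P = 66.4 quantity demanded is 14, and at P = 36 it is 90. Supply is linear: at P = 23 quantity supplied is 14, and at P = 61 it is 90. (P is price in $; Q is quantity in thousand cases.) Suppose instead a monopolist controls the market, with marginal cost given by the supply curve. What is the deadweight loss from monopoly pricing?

Demand slope = (36 − 66.4)/(90 − 14) = −0.4, so P = 72 − 0.4Q.
Supply slope = (61 − 23)/(90 − 14) = 0.5, so P = 16 + 0.5Q.
Competitive equilibrium: 72 − 0.4Q = 16 + 0.5Q → Q* = 62.2222, P* = 47.1111.
Marginal revenue: MR = 72 − 0.8Q. Set MR = MC: 72 − 0.8Q = 16 + 0.5Q → Q_m = 43.0769.
Price P_m = 72 − 0.4·43.0769 = 54.7692; MC(Q_m) = 16 + 0.5·43.0769 = 37.5385.
Competitive Q* = 62.2222, so ΔQ = 19.1453; wedge = 54.7692 − 37.5385 = 17.2307.
The triangle = ½ × 19.1453 × 17.2307 = $164.94 thousand.

$164.94 thousand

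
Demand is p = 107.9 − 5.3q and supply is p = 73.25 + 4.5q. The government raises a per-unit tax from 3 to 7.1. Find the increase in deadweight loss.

2.11

Competitive equilibrium: 107.9 − 5.3q = 73.25 + 4.5q → q* = 3.5357, p* = 89.1607.
For a per-unit tax t: Δq = t/9.8, so DWL = ½·t·(t/9.8) = t²/19.6.
At t = 3: DWL = 0.459. At t = 7.1: DWL = 2.572.
Increase = 2.572 − 0.459 = 2.11.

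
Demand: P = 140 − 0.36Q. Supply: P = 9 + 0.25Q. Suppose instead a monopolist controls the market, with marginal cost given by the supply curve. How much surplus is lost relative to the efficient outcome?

1937.51

Competitive equilibrium: 140 − 0.36Q = 9 + 0.25Q → Q* = 214.7541, P* = 62.6885.
Marginal revenue: MR = 140 − 0.72Q. Set MR = MC: 140 − 0.72Q = 9 + 0.25Q → Q_m = 135.0515.
Price P_m = 140 − 0.36·135.0515 = 91.3815; MC(Q_m) = 9 + 0.25·135.0515 = 42.7629.
Competitive Q* = 214.7541, so ΔQ = 79.7026; wedge = 91.3815 − 42.7629 = 48.6186.
DWL = ½ × 79.7026 × 48.6186 = 1937.51.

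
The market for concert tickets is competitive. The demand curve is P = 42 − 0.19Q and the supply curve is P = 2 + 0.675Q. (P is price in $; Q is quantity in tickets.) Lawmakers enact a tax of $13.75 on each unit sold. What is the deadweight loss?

$109.28

Competitive equilibrium: 42 − 0.19Q = 2 + 0.675Q → Q* = 46.24277, P* = 33.21387.
With the tax, the buyer price exceeds the seller price by 13.75: (42 − 0.19Q) − (2 + 0.675Q) = 13.75 → Q' = 30.34682.
ΔQ = 46.24277 − 30.34682 = 15.89595; the wedge equals the tax, 13.75.
Deadweight loss = ½ × 15.89595 × 13.75 = $109.28.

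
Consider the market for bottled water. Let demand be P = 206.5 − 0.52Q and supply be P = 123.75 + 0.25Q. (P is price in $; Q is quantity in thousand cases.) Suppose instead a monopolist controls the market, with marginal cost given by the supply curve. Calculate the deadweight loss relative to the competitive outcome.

Competitive equilibrium: 206.5 − 0.52Q = 123.75 + 0.25Q → Q* = 107.4675, P* = 150.6169.
Marginal revenue: MR = 206.5 − 1.04Q. Set MR = MC: 206.5 − 1.04Q = 123.75 + 0.25Q → Q_m = 64.1473.
Price P_m = 206.5 − 0.52·64.1473 = 173.1434; MC(Q_m) = 123.75 + 0.25·64.1473 = 139.7868.
Competitive Q* = 107.4675, so ΔQ = 43.3202; wedge = 173.1434 − 139.7868 = 33.3566.
The triangle = ½ × 43.3202 × 33.3566 = $722.51 thousand.

$722.51 thousand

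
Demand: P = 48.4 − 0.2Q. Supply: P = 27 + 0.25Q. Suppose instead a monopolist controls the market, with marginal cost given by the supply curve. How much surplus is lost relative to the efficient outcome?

48.17

Competitive equilibrium: 48.4 − 0.2Q = 27 + 0.25Q → Q* = 47.5556, P* = 38.8889.
Marginal revenue: MR = 48.4 − 0.4Q. Set MR = MC: 48.4 − 0.4Q = 27 + 0.25Q → Q_m = 32.9231.
Price P_m = 48.4 − 0.2·32.9231 = 41.8154; MC(Q_m) = 27 + 0.25·32.9231 = 35.2308.
Competitive Q* = 47.5556, so ΔQ = 14.6325; wedge = 41.8154 − 35.2308 = 6.5846.
Deadweight loss = ½ × 14.6325 × 6.5846 = 48.17.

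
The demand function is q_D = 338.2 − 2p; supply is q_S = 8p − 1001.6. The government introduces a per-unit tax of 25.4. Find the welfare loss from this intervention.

516.128

In inverse form: demand p = 169.1 − 0.5q, supply p = 125.2 + 0.125q.
Competitive equilibrium: 169.1 − 0.5q = 125.2 + 0.125q → q* = 70.24, p* = 133.98.
With the tax, the buyer price exceeds the seller price by 25.4: (169.1 − 0.5q) − (125.2 + 0.125q) = 25.4 → q' = 29.6.
Δq = 70.24 − 29.6 = 40.64; the wedge equals the tax, 25.4.
Deadweight loss = ½ × 40.64 × 25.4 = 516.128.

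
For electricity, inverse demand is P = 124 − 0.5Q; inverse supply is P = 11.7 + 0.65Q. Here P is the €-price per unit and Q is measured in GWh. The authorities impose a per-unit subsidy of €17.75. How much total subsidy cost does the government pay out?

€2007.29

Competitive equilibrium: 124 − 0.5Q = 11.7 + 0.65Q → Q* = 97.6522, P* = 75.1739.
The subsidy lowers effective supply by 17.75: P = 0.65Q − 6.05.
New quantity: 124 − 0.5Q = 0.65Q − 6.05 → Q' = 113.087.
Total subsidy cost = 17.75 × 113.087 = €2007.29.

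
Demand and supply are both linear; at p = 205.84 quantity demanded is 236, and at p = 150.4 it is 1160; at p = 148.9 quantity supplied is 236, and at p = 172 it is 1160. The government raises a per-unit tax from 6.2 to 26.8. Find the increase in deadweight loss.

3998.82

Demand slope = (150.4 − 205.84)/(1160 − 236) = −0.06, so p = 220 − 0.06q.
Supply slope = (172 − 148.9)/(1160 − 236) = 0.025, so p = 143 + 0.025q.
Competitive equilibrium: 220 − 0.06q = 143 + 0.025q → q* = 905.8824, p* = 165.6471.
For a per-unit tax t: Δq = t/0.085, so DWL = ½·t·(t/0.085) = t²/0.17.
At t = 6.2: DWL = 226.118. At t = 26.8: DWL = 4224.941.
Increase = 4224.941 − 226.118 = 3998.82.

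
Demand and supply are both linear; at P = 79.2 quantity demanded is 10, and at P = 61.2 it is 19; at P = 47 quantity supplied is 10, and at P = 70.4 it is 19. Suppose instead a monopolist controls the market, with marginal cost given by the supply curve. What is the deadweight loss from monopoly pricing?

61.04

Demand slope = (61.2 − 79.2)/(19 − 10) = −2, so P = 99.2 − 2Q.
Supply slope = (70.4 − 47)/(19 − 10) = 2.6, so P = 21 + 2.6Q.
Competitive equilibrium: 99.2 − 2Q = 21 + 2.6Q → Q* = 17, P* = 65.2.
Marginal revenue: MR = 99.2 − 4Q. Set MR = MC: 99.2 − 4Q = 21 + 2.6Q → Q_m = 11.8485.
Price P_m = 99.2 − 2·11.8485 = 75.503; MC(Q_m) = 21 + 2.6·11.8485 = 51.8061.
Competitive Q* = 17, so ΔQ = 5.1515; wedge = 75.503 − 51.8061 = 23.6969.
DWL = ½ × 5.1515 × 23.6969 = 61.04.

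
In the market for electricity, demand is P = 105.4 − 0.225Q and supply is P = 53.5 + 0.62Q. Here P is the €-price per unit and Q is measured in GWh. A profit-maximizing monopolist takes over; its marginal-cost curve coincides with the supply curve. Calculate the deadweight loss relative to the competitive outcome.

€70.48

Competitive equilibrium: 105.4 − 0.225Q = 53.5 + 0.62Q → Q* = 61.4201, P* = 91.5805.
Marginal revenue: MR = 105.4 − 0.45Q. Set MR = MC: 105.4 − 0.45Q = 53.5 + 0.62Q → Q_m = 48.5047.
Price P_m = 105.4 − 0.225·48.5047 = 94.4864; MC(Q_m) = 53.5 + 0.62·48.5047 = 83.5729.
Competitive Q* = 61.4201, so ΔQ = 12.9154; wedge = 94.4864 − 83.5729 = 10.9135.
DWL = ½ × 12.9154 × 10.9135 = €70.48.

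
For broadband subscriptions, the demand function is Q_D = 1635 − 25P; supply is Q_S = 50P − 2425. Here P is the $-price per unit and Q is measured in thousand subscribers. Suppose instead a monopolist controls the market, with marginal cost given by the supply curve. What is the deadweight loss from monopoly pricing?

$380.81 thousand

In inverse form: demand P = 65.4 − 0.04Q, supply P = 48.5 + 0.02Q.
Competitive equilibrium: 65.4 − 0.04Q = 48.5 + 0.02Q → Q* = 281.6667, P* = 54.1333.
Marginal revenue: MR = 65.4 − 0.08Q. Set MR = MC: 65.4 − 0.08Q = 48.5 + 0.02Q → Q_m = 169.
Price P_m = 65.4 − 0.04·169 = 58.64; MC(Q_m) = 48.5 + 0.02·169 = 51.88.
Competitive Q* = 281.6667, so ΔQ = 112.6667; wedge = 58.64 − 51.88 = 6.76.
DWL = ½ × 112.6667 × 6.76 = $380.81 thousand.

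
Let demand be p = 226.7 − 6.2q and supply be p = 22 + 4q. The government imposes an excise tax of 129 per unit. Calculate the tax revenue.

Competitive equilibrium: 226.7 − 6.2q = 22 + 4q → q* = 20.06863, p* = 102.27451.
With the tax, the buyer price exceeds the seller price by 129: (226.7 − 6.2q) − (22 + 4q) = 129 → q' = 7.42157.
Tax revenue = 129 × 7.42157 = 957.38.

957.38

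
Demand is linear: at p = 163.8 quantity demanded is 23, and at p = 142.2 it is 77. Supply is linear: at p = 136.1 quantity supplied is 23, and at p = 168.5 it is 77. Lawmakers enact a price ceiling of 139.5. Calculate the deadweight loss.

Demand slope = (142.2 − 163.8)/(77 − 23) = −0.4, so p = 173 − 0.4q.
Supply slope = (168.5 − 136.1)/(77 − 23) = 0.6, so p = 122.3 + 0.6q.
Competitive equilibrium: 173 − 0.4q = 122.3 + 0.6q → q* = 50.7, p* = 152.72.
At the ceiling p = 139.5, quantity supplied = (139.5 − 122.3)/0.6 = 28.6667.
Willingness to pay at q' = 28.6667: 173 − 0.4·28.6667 = 161.5333.
Δq = 50.7 − 28.6667 = 22.0333; wedge = 161.5333 − 139.5 = 22.0333.
The triangle = ½ × 22.0333 × 22.0333 = 242.73.

242.73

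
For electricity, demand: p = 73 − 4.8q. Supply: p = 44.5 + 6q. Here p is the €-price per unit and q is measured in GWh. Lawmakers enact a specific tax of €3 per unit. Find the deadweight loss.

Competitive equilibrium: 73 − 4.8q = 44.5 + 6q → q* = 2.6389, p* = 60.3333.
With the tax, the buyer price exceeds the seller price by 3: (73 − 4.8q) − (44.5 + 6q) = 3 → q' = 2.3611.
Δq = 2.6389 − 2.3611 = 0.2778; the wedge equals the tax, 3.
DWL = ½ × 0.2778 × 3 = €0.42.

€0.42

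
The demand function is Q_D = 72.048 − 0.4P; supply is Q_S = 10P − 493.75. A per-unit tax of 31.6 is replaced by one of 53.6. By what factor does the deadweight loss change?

In inverse form: demand P = 180.12 − 2.5Q, supply P = 49.375 + 0.1Q.
Competitive equilibrium: 180.12 − 2.5Q = 49.375 + 0.1Q → Q* = 50.2865, P* = 54.4037.
For a per-unit tax t: ΔQ = t/2.6, so DWL = ½·t·(t/2.6) = t²/5.2.
At t = 31.6: DWL = 192.031. At t = 53.6: DWL = 552.492.
Ratio = (53.6/31.6)² = 2.877.

2.877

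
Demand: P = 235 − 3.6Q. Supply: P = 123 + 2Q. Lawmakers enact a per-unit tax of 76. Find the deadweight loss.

515.71

Competitive equilibrium: 235 − 3.6Q = 123 + 2Q → Q* = 20, P* = 163.
With the tax, the buyer price exceeds the seller price by 76: (235 − 3.6Q) − (123 + 2Q) = 76 → Q' = 6.4286.
ΔQ = 20 − 6.4286 = 13.5714; the wedge equals the tax, 76.
Welfare loss = ½ × 13.5714 × 76 = 515.71.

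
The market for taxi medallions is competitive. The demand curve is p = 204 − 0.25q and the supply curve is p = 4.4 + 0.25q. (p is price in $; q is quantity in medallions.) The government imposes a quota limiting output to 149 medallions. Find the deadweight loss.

Competitive equilibrium: 204 − 0.25q = 4.4 + 0.25q → q* = 399.2, p* = 104.2.
At q = 149: demand price = 204 − 0.25·149 = 166.75; supply price = 4.4 + 0.25·149 = 41.65.
Δq = 399.2 − 149 = 250.2; wedge = 166.75 − 41.65 = 125.1.
Welfare loss = ½ × 250.2 × 125.1 = $15650.01.

$15650.01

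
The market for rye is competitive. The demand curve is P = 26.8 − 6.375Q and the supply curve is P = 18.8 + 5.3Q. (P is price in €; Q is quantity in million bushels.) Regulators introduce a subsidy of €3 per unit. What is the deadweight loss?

Competitive equilibrium: 26.8 − 6.375Q = 18.8 + 5.3Q → Q* = 0.6852, P* = 22.4317.
The subsidy lowers effective supply by 3: P = 15.8 + 5.3Q.
New quantity: 26.8 − 6.375Q = 15.8 + 5.3Q → Q' = 0.9422.
Overproduction ΔQ = 0.9422 − 0.6852 = 0.257; wedge = subsidy = 3.
The triangle = ½ × 0.257 × 3 = €0.39 million.

€0.39 million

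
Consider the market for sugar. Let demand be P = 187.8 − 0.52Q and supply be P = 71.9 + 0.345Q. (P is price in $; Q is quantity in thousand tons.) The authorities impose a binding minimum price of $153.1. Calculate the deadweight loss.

Competitive equilibrium: 187.8 − 0.52Q = 71.9 + 0.345Q → Q* = 133.9884, P* = 118.126.
At the floor P = 153.1, quantity demanded = (187.8 − 153.1)/0.52 = 66.7308.
Sellers' marginal cost at Q' = 66.7308: 71.9 + 0.345·66.7308 = 94.9221.
ΔQ = 133.9884 − 66.7308 = 67.2576; wedge = 153.1 − 94.9221 = 58.1779.
DWL = ½ × 67.2576 × 58.1779 = $1956.45 thousand.

$1956.45 thousand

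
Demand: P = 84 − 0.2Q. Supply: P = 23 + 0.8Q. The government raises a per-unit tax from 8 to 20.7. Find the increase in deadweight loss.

Competitive equilibrium: 84 − 0.2Q = 23 + 0.8Q → Q* = 61, P* = 71.8.
For a per-unit tax t: ΔQ = t/1, so DWL = ½·t·(t/1) = t²/2.
At t = 8: DWL = 32. At t = 20.7: DWL = 214.245.
Increase = 214.245 − 32 = 182.245.

182.245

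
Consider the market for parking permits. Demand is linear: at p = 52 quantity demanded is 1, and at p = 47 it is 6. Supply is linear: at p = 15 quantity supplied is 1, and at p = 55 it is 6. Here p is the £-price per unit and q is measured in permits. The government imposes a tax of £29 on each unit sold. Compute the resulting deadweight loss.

£46.72

Demand slope = (47 − 52)/(6 − 1) = −1, so p = 53 − q.
Supply slope = (55 − 15)/(6 − 1) = 8, so p = 7 + 8q.
Competitive equilibrium: 53 − q = 7 + 8q → q* = 5.1111, p* = 47.8889.
With the tax, the buyer price exceeds the seller price by 29: (53 − q) − (7 + 8q) = 29 → q' = 1.8889.
Δq = 5.1111 − 1.8889 = 3.2222; the wedge equals the tax, 29.
The triangle = ½ × 3.2222 × 29 = £46.72.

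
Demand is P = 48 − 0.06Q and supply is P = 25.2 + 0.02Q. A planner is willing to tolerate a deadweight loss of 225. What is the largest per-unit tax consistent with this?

Competitive equilibrium: 48 − 0.06Q = 25.2 + 0.02Q → Q* = 285, P* = 30.9.
A tax t gives ΔQ = t/0.08 and wedge t, so DWL = t²/0.16.
t²/0.16 = 225 → t² = 36 → t = 6.

6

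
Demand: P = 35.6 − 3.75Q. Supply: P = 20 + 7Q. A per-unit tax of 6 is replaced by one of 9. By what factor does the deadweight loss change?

Competitive equilibrium: 35.6 − 3.75Q = 20 + 7Q → Q* = 1.4512, P* = 30.1581.
For a per-unit tax t: ΔQ = t/10.75, so DWL = ½·t·(t/10.75) = t²/21.5.
At t = 6: DWL = 1.674. At t = 9: DWL = 3.767.
Ratio = (9/6)² = 2.25.

2.25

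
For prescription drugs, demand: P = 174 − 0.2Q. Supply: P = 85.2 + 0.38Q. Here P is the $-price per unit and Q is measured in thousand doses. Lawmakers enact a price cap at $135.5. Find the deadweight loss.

$124.68 thousand

Competitive equilibrium: 174 − 0.2Q = 85.2 + 0.38Q → Q* = 153.1034, P* = 143.3793.
At the ceiling P = 135.5, quantity supplied = (135.5 − 85.2)/0.38 = 132.3684.
Willingness to pay at Q' = 132.3684: 174 − 0.2·132.3684 = 147.5263.
ΔQ = 153.1034 − 132.3684 = 20.735; wedge = 147.5263 − 135.5 = 12.0263.
DWL = ½ × 20.735 × 12.0263 = $124.68 thousand.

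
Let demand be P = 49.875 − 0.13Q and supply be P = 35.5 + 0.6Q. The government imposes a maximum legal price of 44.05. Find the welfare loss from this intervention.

Competitive equilibrium: 49.875 − 0.13Q = 35.5 + 0.6Q → Q* = 19.6918, P* = 47.3151.
At the ceiling P = 44.05, quantity supplied = (44.05 − 35.5)/0.6 = 14.25.
Willingness to pay at Q' = 14.25: 49.875 − 0.13·14.25 = 48.0225.
ΔQ = 19.6918 − 14.25 = 5.4418; wedge = 48.0225 − 44.05 = 3.9725.
Deadweight loss = ½ × 5.4418 × 3.9725 = 10.81.

10.81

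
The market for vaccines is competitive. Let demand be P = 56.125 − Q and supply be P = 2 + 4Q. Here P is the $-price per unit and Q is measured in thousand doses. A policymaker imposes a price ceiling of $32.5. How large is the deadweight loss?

$25.60 thousand

Competitive equilibrium: 56.125 − Q = 2 + 4Q → Q* = 10.825, P* = 45.3.
At the ceiling P = 32.5, quantity supplied = (32.5 − 2)/4 = 7.625.
Willingness to pay at Q' = 7.625: 56.125 − 1·7.625 = 48.5.
ΔQ = 10.825 − 7.625 = 3.2; wedge = 48.5 − 32.5 = 16.
Welfare loss = ½ × 3.2 × 16 = $25.60 thousand.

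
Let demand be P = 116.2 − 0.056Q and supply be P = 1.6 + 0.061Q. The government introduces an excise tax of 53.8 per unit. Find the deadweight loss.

12369.40

Competitive equilibrium: 116.2 − 0.056Q = 1.6 + 0.061Q → Q* = 979.4872, P* = 61.3487.
With the tax, the buyer price exceeds the seller price by 53.8: (116.2 − 0.056Q) − (1.6 + 0.061Q) = 53.8 → Q' = 519.6581.
ΔQ = 979.4872 − 519.6581 = 459.8291; the wedge equals the tax, 53.8.
The triangle = ½ × 459.8291 × 53.8 = 12369.40.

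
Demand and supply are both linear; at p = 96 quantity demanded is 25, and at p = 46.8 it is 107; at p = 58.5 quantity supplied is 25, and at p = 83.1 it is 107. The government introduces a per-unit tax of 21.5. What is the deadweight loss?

Demand slope = (46.8 − 96)/(107 − 25) = −0.6, so p = 111 − 0.6q.
Supply slope = (83.1 − 58.5)/(107 − 25) = 0.3, so p = 51 + 0.3q.
Competitive equilibrium: 111 − 0.6q = 51 + 0.3q → q* = 66.6667, p* = 71.
With the tax, the buyer price exceeds the seller price by 21.5: (111 − 0.6q) − (51 + 0.3q) = 21.5 → q' = 42.7778.
Δq = 66.6667 − 42.7778 = 23.8889; the wedge equals the tax, 21.5.
DWL = ½ × 23.8889 × 21.5 = 256.81.

256.81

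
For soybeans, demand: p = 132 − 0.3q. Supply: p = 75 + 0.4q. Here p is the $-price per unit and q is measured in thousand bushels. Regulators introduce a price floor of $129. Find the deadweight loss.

Competitive equilibrium: 132 − 0.3q = 75 + 0.4q → q* = 81.42857, p* = 107.57143.
At the floor p = 129, quantity demanded = (132 − 129)/0.3 = 10.
Sellers' marginal cost at q' = 10: 75 + 0.4·10 = 79.
Δq = 81.42857 − 10 = 71.42857; wedge = 129 − 79 = 50.
Welfare loss = ½ × 71.42857 × 50 = $1785.71 thousand.

$1785.71 thousand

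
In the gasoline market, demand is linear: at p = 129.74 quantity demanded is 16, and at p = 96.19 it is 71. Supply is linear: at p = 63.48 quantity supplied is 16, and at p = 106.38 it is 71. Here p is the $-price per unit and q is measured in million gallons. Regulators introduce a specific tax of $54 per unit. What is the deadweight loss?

Demand slope = (96.19 − 129.74)/(71 − 16) = −0.61, so p = 139.5 − 0.61q.
Supply slope = (106.38 − 63.48)/(71 − 16) = 0.78, so p = 51 + 0.78q.
Competitive equilibrium: 139.5 − 0.61q = 51 + 0.78q → q* = 63.6691, p* = 100.6619.
With the tax, the buyer price exceeds the seller price by 54: (139.5 − 0.61q) − (51 + 0.78q) = 54 → q' = 24.8201.
Δq = 63.6691 − 24.8201 = 38.849; the wedge equals the tax, 54.
Welfare loss = ½ × 38.849 × 54 = $1048.92 million.

$1048.92 million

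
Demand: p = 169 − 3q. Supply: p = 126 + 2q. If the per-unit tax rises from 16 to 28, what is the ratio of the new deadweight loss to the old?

Competitive equilibrium: 169 − 3q = 126 + 2q → q* = 8.6, p* = 143.2.
For a per-unit tax t: Δq = t/5, so DWL = ½·t·(t/5) = t²/10.
At t = 16: DWL = 25.6. At t = 28: DWL = 78.4.
Ratio = (28/16)² = 3.0625.

3.0625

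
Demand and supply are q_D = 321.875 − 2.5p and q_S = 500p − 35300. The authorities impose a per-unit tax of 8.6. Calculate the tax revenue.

1060.02

In inverse form: demand p = 128.75 − 0.4q, supply p = 70.6 + 0.002q.
Competitive equilibrium: 128.75 − 0.4q = 70.6 + 0.002q → q* = 144.6517, p* = 70.8893.
With the tax, the buyer price exceeds the seller price by 8.6: (128.75 − 0.4q) − (70.6 + 0.002q) = 8.6 → q' = 123.2587.
Tax revenue = 8.6 × 123.2587 = 1060.02.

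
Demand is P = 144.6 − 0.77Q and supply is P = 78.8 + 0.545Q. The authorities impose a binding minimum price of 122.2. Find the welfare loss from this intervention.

288.50

Competitive equilibrium: 144.6 − 0.77Q = 78.8 + 0.545Q → Q* = 50.038, P* = 106.0707.
At the floor P = 122.2, quantity demanded = (144.6 − 122.2)/0.77 = 29.0909.
Sellers' marginal cost at Q' = 29.0909: 78.8 + 0.545·29.0909 = 94.6545.
ΔQ = 50.038 − 29.0909 = 20.9471; wedge = 122.2 − 94.6545 = 27.5455.
Welfare loss = ½ × 20.9471 × 27.5455 = 288.50.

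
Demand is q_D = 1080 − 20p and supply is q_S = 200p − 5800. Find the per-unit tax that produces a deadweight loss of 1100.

In inverse form: demand p = 54 − 0.05q, supply p = 29 + 0.005q.
Competitive equilibrium: 54 − 0.05q = 29 + 0.005q → q* = 454.5455, p* = 31.2727.
A tax t gives Δq = t/0.055 and wedge t, so DWL = t²/0.11.
t²/0.11 = 1100 → t² = 121 → t = 11.

11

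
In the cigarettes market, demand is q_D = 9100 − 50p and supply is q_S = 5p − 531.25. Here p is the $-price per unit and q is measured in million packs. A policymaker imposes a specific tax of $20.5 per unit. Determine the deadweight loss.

$955.11 million

In inverse form: demand p = 182 − 0.02q, supply p = 106.25 + 0.2q.
Competitive equilibrium: 182 − 0.02q = 106.25 + 0.2q → q* = 344.3182, p* = 175.1136.
With the tax, the buyer price exceeds the seller price by 20.5: (182 − 0.02q) − (106.25 + 0.2q) = 20.5 → q' = 251.1364.
Δq = 344.3182 − 251.1364 = 93.1818; the wedge equals the tax, 20.5.
DWL = ½ × 93.1818 × 20.5 = $955.11 million.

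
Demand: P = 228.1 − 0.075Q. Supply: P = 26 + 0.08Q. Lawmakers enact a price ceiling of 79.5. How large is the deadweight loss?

Competitive equilibrium: 228.1 − 0.075Q = 26 + 0.08Q → Q* = 1303.87097, P* = 130.30968.
At the ceiling P = 79.5, quantity supplied = (79.5 − 26)/0.08 = 668.75.
Willingness to pay at Q' = 668.75: 228.1 − 0.075·668.75 = 177.94375.
ΔQ = 1303.87097 − 668.75 = 635.12097; wedge = 177.94375 − 79.5 = 98.44375.
DWL = ½ × 635.12097 × 98.44375 = 31261.84.

31261.84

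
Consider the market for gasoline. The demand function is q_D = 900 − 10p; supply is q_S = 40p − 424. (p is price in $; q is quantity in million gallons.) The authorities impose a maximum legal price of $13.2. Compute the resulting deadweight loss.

$17635.84 million

In inverse form: demand p = 90 − 0.1q, supply p = 10.6 + 0.025q.
Competitive equilibrium: 90 − 0.1q = 10.6 + 0.025q → q* = 635.2, p* = 26.48.
At the ceiling p = 13.2, quantity supplied = (13.2 − 10.6)/0.025 = 104.
Willingness to pay at q' = 104: 90 − 0.1·104 = 79.6.
Δq = 635.2 − 104 = 531.2; wedge = 79.6 − 13.2 = 66.4.
Deadweight loss = ½ × 531.2 × 66.4 = $17635.84 million.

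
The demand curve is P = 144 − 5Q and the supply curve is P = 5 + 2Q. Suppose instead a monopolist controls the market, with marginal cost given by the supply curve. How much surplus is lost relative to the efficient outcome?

Competitive equilibrium: 144 − 5Q = 5 + 2Q → Q* = 19.8571, P* = 44.7143.
Marginal revenue: MR = 144 − 10Q. Set MR = MC: 144 − 10Q = 5 + 2Q → Q_m = 11.5833.
Price P_m = 144 − 5·11.5833 = 86.0835; MC(Q_m) = 5 + 2·11.5833 = 28.1666.
Competitive Q* = 19.8571, so ΔQ = 8.2738; wedge = 86.0835 − 28.1666 = 57.9169.
The triangle = ½ × 8.2738 × 57.9169 = 239.60.

239.60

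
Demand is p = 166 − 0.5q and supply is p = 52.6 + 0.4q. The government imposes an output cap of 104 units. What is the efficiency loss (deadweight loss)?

Competitive equilibrium: 166 − 0.5q = 52.6 + 0.4q → q* = 126, p* = 103.
At q = 104: demand price = 166 − 0.5·104 = 114; supply price = 52.6 + 0.4·104 = 94.2.
Δq = 126 − 104 = 22; wedge = 114 − 94.2 = 19.8.
Welfare loss = ½ × 22 × 19.8 = 217.80.

217.80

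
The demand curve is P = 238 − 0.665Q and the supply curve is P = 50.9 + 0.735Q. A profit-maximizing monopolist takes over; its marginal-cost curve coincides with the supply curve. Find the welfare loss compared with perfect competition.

Competitive equilibrium: 238 − 0.665Q = 50.9 + 0.735Q → Q* = 133.6429, P* = 149.1275.
Marginal revenue: MR = 238 − 1.33Q. Set MR = MC: 238 − 1.33Q = 50.9 + 0.735Q → Q_m = 90.6053.
Price P_m = 238 − 0.665·90.6053 = 177.7475; MC(Q_m) = 50.9 + 0.735·90.6053 = 117.4949.
Competitive Q* = 133.6429, so ΔQ = 43.0376; wedge = 177.7475 − 117.4949 = 60.2526.
DWL = ½ × 43.0376 × 60.2526 = 1296.56.

1296.56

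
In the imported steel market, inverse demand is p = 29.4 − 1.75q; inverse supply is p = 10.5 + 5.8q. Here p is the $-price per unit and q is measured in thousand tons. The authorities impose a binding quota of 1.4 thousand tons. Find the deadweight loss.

Competitive equilibrium: 29.4 − 1.75q = 10.5 + 5.8q → q* = 2.5033, p* = 25.0192.
At q = 1.4: demand price = 29.4 − 1.75·1.4 = 26.95; supply price = 10.5 + 5.8·1.4 = 18.62.
Δq = 2.5033 − 1.4 = 1.1033; wedge = 26.95 − 18.62 = 8.33.
Deadweight loss = ½ × 1.1033 × 8.33 = $4.60 thousand.

$4.60 thousand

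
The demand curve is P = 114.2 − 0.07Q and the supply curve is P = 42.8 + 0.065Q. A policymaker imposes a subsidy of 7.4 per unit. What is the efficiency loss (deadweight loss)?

202.81

Competitive equilibrium: 114.2 − 0.07Q = 42.8 + 0.065Q → Q* = 528.8889, P* = 77.1778.
The subsidy lowers effective supply by 7.4: P = 35.4 + 0.065Q.
New quantity: 114.2 − 0.07Q = 35.4 + 0.065Q → Q' = 583.7037.
Overproduction ΔQ = 583.7037 − 528.8889 = 54.8148; wedge = subsidy = 7.4.
Welfare loss = ½ × 54.8148 × 7.4 = 202.81.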